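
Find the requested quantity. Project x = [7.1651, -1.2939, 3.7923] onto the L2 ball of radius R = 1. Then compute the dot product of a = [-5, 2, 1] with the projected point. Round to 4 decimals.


Step 1: Compute ||x|| (intermediates to 6 decimals).
||x|| = sqrt(7.1651^2 + (-1.2939)^2 + 3.7923^2) = 8.209408
Step 2: Project.
Since ||x|| > R, scale = R/||x|| = 1/8.209408 = 0.121811, proj(x) = scale * x
proj(x) = [0.872788, -0.157611, 0.461944]
Step 3: Dot product.
a^T * proj(x) = -5*0.872788 + 2*(-0.157611) + 1*0.461944 = -4.2172


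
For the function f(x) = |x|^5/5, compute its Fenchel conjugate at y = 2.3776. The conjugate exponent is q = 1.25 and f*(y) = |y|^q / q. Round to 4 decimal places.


The conjugate exponent q satisfies 1/p + 1/q = 1.
p = 5, so q = 5/(5 - 1) = 1.25
|y|^q = 2.3776^1.25 = 2.9524
f*(2.3776) = 2.9524 / 1.25 = 2.3619


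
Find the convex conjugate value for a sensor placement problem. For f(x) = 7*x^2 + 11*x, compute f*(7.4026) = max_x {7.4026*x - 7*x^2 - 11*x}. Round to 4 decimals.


f*(y) = sup_x {y*x - a*x^2 - b*x} = sup_x {(y-b)*x - a*x^2}
FOC: (y - b) - 2a*x = 0 => x* = (y - b)/(2a)
x* = (7.4026 - 11)/(2*7) = -0.257
f*(7.4026) = (y-b)^2/(4a) = (7.4026 - 11)^2/(4*7)
= 12.9413/28 = 0.4622


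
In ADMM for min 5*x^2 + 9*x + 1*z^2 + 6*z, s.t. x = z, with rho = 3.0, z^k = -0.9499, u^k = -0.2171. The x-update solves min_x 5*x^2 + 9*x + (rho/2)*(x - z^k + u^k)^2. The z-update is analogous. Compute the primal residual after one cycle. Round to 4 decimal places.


ADMM iteration with rho = 3.0, z^k = -0.9499, u^k = -0.2171
Step 1: x-update.
Minimize 5*x^2 + 9*x + (3.0/2)*(x + 0.9499 - 0.2171)^2
FOC: (2*5 + 3.0)*x = -9 + 3.0*(-0.9499 + 0.2171)
x^{k+1} = -0.8614
Step 2: z-update.
Minimize 1*z^2 + 6*z + (3.0/2)*(-0.8614 - z - 0.2171)^2
FOC: (2*1 + 3.0)*z = -6 + 3.0*(-0.8614 - 0.2171)
z^{k+1} = -1.8471
Step 3: u-update.
u^{k+1} = -0.2171 - 0.8614 + 1.8471 = 0.7686
Step 4: Primal residual = |-0.8614 + 1.8471| = 0.9857


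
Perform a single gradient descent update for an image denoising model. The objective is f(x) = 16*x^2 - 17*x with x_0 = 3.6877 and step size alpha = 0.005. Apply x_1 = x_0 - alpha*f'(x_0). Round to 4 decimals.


We compute the gradient at x_0 and apply the update.
f'(x) = 32*x - 17
f'(3.6877) = 32*3.6877 - 17 = 101.0064
x_1 = 3.6877 - 0.005*101.0064 = 3.1827


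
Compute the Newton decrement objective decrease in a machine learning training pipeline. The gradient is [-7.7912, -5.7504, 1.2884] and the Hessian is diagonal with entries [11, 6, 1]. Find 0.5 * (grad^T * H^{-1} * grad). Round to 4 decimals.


Step 1: H is diagonal, so H^(-1) * g = [-0.7083, -0.9584, 1.2884].
Step 2: g^T H^(-1) g = sum_i g_i^2 / H_ii
  = (-7.7912)^2/11 + (-5.7504)^2/6 + (1.2884)^2/1
  = 5.5184 + 5.5112 + 1.66 = 12.6896
Step 3: Objective decrease = 0.5 * g^T H^(-1) g = 6.3448


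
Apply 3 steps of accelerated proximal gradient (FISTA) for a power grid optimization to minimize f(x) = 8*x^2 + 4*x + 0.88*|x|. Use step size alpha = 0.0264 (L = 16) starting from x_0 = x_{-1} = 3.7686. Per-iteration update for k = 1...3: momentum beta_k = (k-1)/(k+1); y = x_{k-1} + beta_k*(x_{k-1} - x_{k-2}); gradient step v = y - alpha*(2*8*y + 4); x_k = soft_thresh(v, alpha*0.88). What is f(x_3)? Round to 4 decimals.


FISTA on f(x) = 8*x^2 + 4*x + 0.88*|x|
L = 16, alpha = 0.0264
Iteration 1: beta = 0.0, y = 3.7686 + 0.0*(3.7686 - 3.7686) = 3.7686
  grad(y) = 64.2976, v = y - alpha*grad = 2.0711
  prox(v) = soft_thresh(2.0711, 0.0232) = 2.0479
Iteration 2: beta = 0.3333, y = 2.0479 + 0.3333*(2.0479 - 3.7686) = 1.4743
  grad(y) = 27.5896, v = y - alpha*grad = 0.746
  prox(v) = soft_thresh(0.746, 0.0232) = 0.7228
Iteration 3: beta = 0.5, y = 0.7228 + 0.5*(0.7228 - 2.0479) = 0.0602
  grad(y) = 4.9627, v = y - alpha*grad = -0.0708
  prox(v) = soft_thresh(-0.0708, 0.0232) = -0.0476
f(x_3) = 8*(-0.0476)^2 + 4*(-0.0476) + 0.88*|-0.0476| = -0.1304


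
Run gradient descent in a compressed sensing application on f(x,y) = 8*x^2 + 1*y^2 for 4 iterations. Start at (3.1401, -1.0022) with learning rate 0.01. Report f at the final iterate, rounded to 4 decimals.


Gradient descent on f(x,y) = 8*x^2 + 1*y^2.
Starting point: (3.1401, -1.0022), alpha = 0.01
Step 1: grad_x = 2*8*3.1401 = 50.2416, grad_y = 2*1*-1.0022 = -2.0044
  x_1 = 3.1401 - 0.01*50.2416 = 2.6377
  y_1 = -1.0022 - 0.01*-2.0044 = -0.9822
Step 2: grad_x = 2*8*2.6377 = 42.2029, grad_y = 2*1*-0.9822 = -1.9643
  x_2 = 2.6377 - 0.01*42.2029 = 2.2157
  y_2 = -0.9822 - 0.01*-1.9643 = -0.9625
Step 3: grad_x = 2*8*2.2157 = 35.4505, grad_y = 2*1*-0.9625 = -1.925
  x_3 = 2.2157 - 0.01*35.4505 = 1.8611
  y_3 = -0.9625 - 0.01*-1.925 = -0.9433
Step 4: grad_x = 2*8*1.8611 = 29.7784, grad_y = 2*1*-0.9433 = -1.8865
  x_4 = 1.8611 - 0.01*29.7784 = 1.5634
  y_4 = -0.9433 - 0.01*-1.8865 = -0.9244
f(1.5634, -0.9244) = 8*1.5634^2 + 1*(-0.9244)^2 = 20.4074


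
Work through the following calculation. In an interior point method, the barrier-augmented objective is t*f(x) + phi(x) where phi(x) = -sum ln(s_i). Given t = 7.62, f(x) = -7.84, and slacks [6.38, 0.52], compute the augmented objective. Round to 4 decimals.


Step 1: Compute log-barrier.
ln values: [1.8532, -0.6539]
phi = -(1.8532 - 0.6539) = -1.1992
Step 2: Compute augmented objective.
t*f(x) = 7.62*-7.84 = -59.7408
Total = -59.7408 - 1.1992 = -60.94


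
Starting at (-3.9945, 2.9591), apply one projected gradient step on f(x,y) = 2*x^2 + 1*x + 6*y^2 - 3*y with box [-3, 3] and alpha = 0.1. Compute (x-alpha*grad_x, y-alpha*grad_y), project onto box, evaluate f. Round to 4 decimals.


Step 1: Compute gradient at (-3.9945, 2.9591).
grad_x = 2*2*-3.9945 + 1 = -14.978
grad_y = 2*6*2.9591 - 3 = 32.5092
Step 2: Gradient step.
x_raw = -3.9945 - 0.1*-14.978 = -2.4967
y_raw = 2.9591 - 0.1*32.5092 = -0.2918
Step 3: Project onto [-3, 3].
x_proj = clip(-2.4967) = -2.4967
y_proj = clip(-0.2918) = -0.2918
Step 4: Evaluate f.
f(-2.4967, -0.2918) = 11.3567


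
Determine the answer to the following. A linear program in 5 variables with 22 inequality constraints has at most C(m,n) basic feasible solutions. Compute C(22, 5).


Each vertex corresponds to some choice of n active constraints out of m, so the number of vertices is at most C(m, n) = m! / (n!(m-n)!).
m = 22, n = 5
Numerator: 22 * 21 * 20 * 19 * 18
Denominator: 5! = 120
C(22, 5) = 26334


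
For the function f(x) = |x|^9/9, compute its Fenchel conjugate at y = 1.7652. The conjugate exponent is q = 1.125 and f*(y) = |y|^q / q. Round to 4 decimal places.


The conjugate exponent q satisfies 1/p + 1/q = 1.
p = 9, so q = 9/(9 - 1) = 1.125
|y|^q = 1.7652^1.125 = 1.8951
f*(1.7652) = 1.8951 / 1.125 = 1.6846


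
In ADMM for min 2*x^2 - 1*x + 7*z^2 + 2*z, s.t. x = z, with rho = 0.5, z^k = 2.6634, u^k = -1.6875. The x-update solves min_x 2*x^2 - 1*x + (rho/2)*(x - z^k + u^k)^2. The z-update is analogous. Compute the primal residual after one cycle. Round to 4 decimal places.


ADMM iteration with rho = 0.5, z^k = 2.6634, u^k = -1.6875
Step 1: x-update.
Minimize 2*x^2 - 1*x + (0.5/2)*(x - 2.6634 - 1.6875)^2
FOC: (2*2 + 0.5)*x = 1 + 0.5*(2.6634 + 1.6875)
x^{k+1} = 0.7057
Step 2: z-update.
Minimize 7*z^2 + 2*z + (0.5/2)*(0.7057 - z - 1.6875)^2
FOC: (2*7 + 0.5)*z = -2 + 0.5*(0.7057 - 1.6875)
z^{k+1} = -0.1718
Step 3: u-update.
u^{k+1} = -1.6875 + 0.7057 + 0.1718 = -0.8101
Step 4: Primal residual = |0.7057 + 0.1718| = 0.8774


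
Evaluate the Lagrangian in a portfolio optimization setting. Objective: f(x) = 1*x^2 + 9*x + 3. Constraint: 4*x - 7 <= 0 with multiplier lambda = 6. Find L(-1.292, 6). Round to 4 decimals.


Step 1: Evaluate f(x).
f(-1.292) = 1*(-1.292)^2 + 9*(-1.292) + 3 = -6.9587
Step 2: Evaluate g(x).
g(-1.292) = 4*-1.292 - 7 = -12.168
Step 3: Compute Lagrangian.
L = -6.9587 + 6*-12.168 = -79.9667


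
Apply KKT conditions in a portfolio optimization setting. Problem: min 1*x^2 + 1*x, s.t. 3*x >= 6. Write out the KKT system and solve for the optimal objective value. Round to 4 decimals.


Step 1: Try lambda = 0 (constraint inactive).
x_unc = -1/(2*1) = -0.5
Check: 3*-0.5 = -1.5 < 6 -- violated!
Step 2: Constraint must be active: 3*x = 6
x* = 6/3 = 2.0
lambda = (2*1*2.0 + 1)/3 = 1.6667
Step 3: Compute optimal value.
f(x*) = 1*2.0^2 + 1*2.0 = 6.0


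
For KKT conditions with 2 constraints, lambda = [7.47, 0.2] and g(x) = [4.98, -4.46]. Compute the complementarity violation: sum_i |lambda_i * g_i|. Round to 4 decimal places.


KKT complementary slackness check:
lambda_1 * g_1 = 7.47 * 4.98 = 37.2006
lambda_2 * g_2 = 0.2 * -4.46 = -0.892
Total violation = 37.2006 + 0.892 = 38.0926


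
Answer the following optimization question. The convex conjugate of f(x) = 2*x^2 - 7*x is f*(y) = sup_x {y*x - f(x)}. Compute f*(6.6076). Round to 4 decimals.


f*(y) = sup_x {y*x - a*x^2 - b*x} = sup_x {(y-b)*x - a*x^2}
FOC: (y - b) - 2a*x = 0 => x* = (y - b)/(2a)
x* = (6.6076 + 7)/(2*2) = 3.4019
f*(6.6076) = (y-b)^2/(4a) = (6.6076 + 7)^2/(4*2)
= 185.1668/8 = 23.1458


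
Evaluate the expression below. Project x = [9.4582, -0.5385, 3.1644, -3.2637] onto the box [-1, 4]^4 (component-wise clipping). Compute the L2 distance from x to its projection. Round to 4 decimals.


Project each component onto [-1, 4].
clip(9.4582) = 4.0, clip(-0.5385) = -0.5385, clip(3.1644) = 3.1644, clip(-3.2637) = -1.0
Projection = [4.0, -0.5385, 3.1644, -1.0]
Squared diffs: [29.7919, 0.0, 0.0, 5.1243]
Distance = sqrt(34.9162) = 5.909


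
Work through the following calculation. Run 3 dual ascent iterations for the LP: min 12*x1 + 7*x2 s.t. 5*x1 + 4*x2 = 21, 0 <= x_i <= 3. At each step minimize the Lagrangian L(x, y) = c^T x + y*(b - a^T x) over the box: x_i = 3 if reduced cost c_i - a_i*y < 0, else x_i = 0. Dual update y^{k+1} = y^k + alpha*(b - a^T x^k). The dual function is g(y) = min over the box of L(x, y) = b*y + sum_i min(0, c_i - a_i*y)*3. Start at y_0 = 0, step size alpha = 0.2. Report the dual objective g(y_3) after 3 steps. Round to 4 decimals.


Dual ascent for LP: min 12*x1 + 7*x2, 5*x1 + 4*x2 = 21, 0 <= x_i <= 3
Step 1: y^k = 0.0, reduced costs: (12.0, 7.0)
  x^k = (0.0, 0.0), subgradient = b - a^T x = 21.0
  y^{k+1} = 0.0 + 0.2*21.0 = 4.2
Step 2: y^k = 4.2, reduced costs: (-9.0, -9.8)
  x^k = (3.0, 3.0), subgradient = b - a^T x = -6.0
  y^{k+1} = 4.2 + 0.2*-6.0 = 3.0
Step 3: y^k = 3.0, reduced costs: (-3.0, -5.0)
  x^k = (3.0, 3.0), subgradient = b - a^T x = -6.0
  y^{k+1} = 3.0 + 0.2*-6.0 = 1.8
Dual objective at y_3 = 1.8: reduced costs (3.0, -0.2), box minimizer x = (0.0, 3.0)
g(y_3) = b*y + (c1 - a1*y)*x1 + (c2 - a2*y)*x2 = 21*1.8 + 3.0*0.0 + (-0.2)*3.0 = 37.8 + 0.0 - 0.6 = 37.2


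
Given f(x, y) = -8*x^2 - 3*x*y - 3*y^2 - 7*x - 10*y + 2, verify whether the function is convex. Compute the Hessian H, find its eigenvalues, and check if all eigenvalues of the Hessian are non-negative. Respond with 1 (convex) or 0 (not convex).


The Hessian of f(x,y) = -8*x^2 - 3*x*y - 3*y^2 - 7*x - 10*y + 2 is:
H = [[-16, -3], [-3, -6]]
Trace = -16 - 6 = -22
Determinant = -16*-6 - (-3)^2 = 87
Discriminant = (-22)^2 - 4*87 = 136.0
Eigenvalues: lambda_1 = -16.831, lambda_2 = -5.169
The function is not convex.

0


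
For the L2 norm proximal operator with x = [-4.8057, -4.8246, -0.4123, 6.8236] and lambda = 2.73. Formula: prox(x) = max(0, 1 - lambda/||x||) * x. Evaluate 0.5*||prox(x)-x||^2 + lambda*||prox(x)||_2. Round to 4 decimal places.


Step 1: Compute ||x||.
||x|| = 9.649
Step 2: Compute scaling factor.
scale = max(0, 1 - 2.73/9.649) = 0.7171
Step 3: prox(x) = [-3.446, -3.4596, -0.2956, 4.893]
||prox(x)|| = 6.919
Step 4: Proximal objective.
0.5*||prox-x||^2 = 3.7265
lambda*||prox|| = 18.8889
Total = 22.6153


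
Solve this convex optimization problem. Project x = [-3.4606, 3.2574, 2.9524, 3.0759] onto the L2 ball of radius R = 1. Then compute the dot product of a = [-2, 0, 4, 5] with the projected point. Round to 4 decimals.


Step 1: Compute ||x|| (intermediates to 6 decimals).
||x|| = sqrt((-3.4606)^2 + 3.2574^2 + 2.9524^2 + 3.0759^2) = 6.384687
Step 2: Project.
Since ||x|| > R, scale = R/||x|| = 1/6.384687 = 0.156625, proj(x) = scale * x
proj(x) = [-0.542016, 0.51019, 0.46242, 0.481763]
Step 3: Dot product.
a^T * proj(x) = -2*(-0.542016) + 0*0.51019 + 4*0.46242 + 5*0.481763 = 5.3425


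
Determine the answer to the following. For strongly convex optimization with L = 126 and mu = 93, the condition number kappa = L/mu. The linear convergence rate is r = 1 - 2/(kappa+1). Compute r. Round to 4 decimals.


Step 1: Compute the condition number.
kappa = L/mu = 126/93 = 1.3548
Step 2: Compute the convergence rate.
r = 1 - 2/(kappa + 1) = 1 - 2*mu/(L + mu) = (L - mu)/(L + mu) = 33/219 = 0.1507


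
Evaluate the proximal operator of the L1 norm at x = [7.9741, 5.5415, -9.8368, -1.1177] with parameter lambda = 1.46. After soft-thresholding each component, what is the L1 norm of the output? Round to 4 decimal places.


Soft-thresholding with lambda = 1.46:
prox(7.9741) = sign(7.9741)*max(|7.9741| - 1.46, 0) = 6.5141
prox(5.5415) = sign(5.5415)*max(|5.5415| - 1.46, 0) = 4.0815
prox(-9.8368) = sign(-9.8368)*max(|-9.8368| - 1.46, 0) = -8.3768
prox(-1.1177) = sign(-1.1177)*max(|-1.1177| - 1.46, 0) = 0.0
prox(x) = [6.5141, 4.0815, -8.3768, 0.0]
||prox(x)||_1 = 6.5141 + 4.0815 + 8.3768 + 0.0 = 18.9724


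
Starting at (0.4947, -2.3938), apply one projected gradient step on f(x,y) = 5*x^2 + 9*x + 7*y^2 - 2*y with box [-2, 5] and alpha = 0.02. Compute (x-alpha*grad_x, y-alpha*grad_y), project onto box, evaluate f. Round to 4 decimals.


Step 1: Compute gradient at (0.4947, -2.3938).
grad_x = 2*5*0.4947 + 9 = 13.947
grad_y = 2*7*-2.3938 - 2 = -35.5132
Step 2: Gradient step.
x_raw = 0.4947 - 0.02*13.947 = 0.2158
y_raw = -2.3938 - 0.02*-35.5132 = -1.6835
Step 3: Project onto [-2, 5].
x_proj = clip(0.2158) = 0.2158
y_proj = clip(-1.6835) = -1.6835
Step 4: Evaluate f.
f(0.2158, -1.6835) = 25.3817


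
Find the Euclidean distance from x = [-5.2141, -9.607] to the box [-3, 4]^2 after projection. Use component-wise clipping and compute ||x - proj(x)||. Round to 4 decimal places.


Project each component onto [-3, 4].
clip(-5.2141) = -3.0, clip(-9.607) = -3.0
Projection = [-3.0, -3.0]
Squared diffs: [4.9022, 43.6524]
Distance = sqrt(48.5546) = 6.9681


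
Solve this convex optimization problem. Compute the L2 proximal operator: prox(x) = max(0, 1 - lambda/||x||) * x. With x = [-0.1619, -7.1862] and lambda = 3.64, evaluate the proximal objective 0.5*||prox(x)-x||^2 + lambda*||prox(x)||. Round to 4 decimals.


Step 1: Compute ||x||.
||x|| = 7.188
Step 2: Compute scaling factor.
scale = max(0, 1 - 3.64/7.188) = 0.4936
Step 3: prox(x) = [-0.0799, -3.5471]
||prox(x)|| = 3.548
Step 4: Proximal objective.
0.5*||prox-x||^2 = 6.6248
lambda*||prox|| = 12.9147
Total = 19.5396


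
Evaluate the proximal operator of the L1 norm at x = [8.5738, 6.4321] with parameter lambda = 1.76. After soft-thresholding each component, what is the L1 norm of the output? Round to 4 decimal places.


Soft-thresholding with lambda = 1.76:
prox(8.5738) = sign(8.5738)*max(|8.5738| - 1.76, 0) = 6.8138
prox(6.4321) = sign(6.4321)*max(|6.4321| - 1.76, 0) = 4.6721
prox(x) = [6.8138, 4.6721]
||prox(x)||_1 = 6.8138 + 4.6721 = 11.4859


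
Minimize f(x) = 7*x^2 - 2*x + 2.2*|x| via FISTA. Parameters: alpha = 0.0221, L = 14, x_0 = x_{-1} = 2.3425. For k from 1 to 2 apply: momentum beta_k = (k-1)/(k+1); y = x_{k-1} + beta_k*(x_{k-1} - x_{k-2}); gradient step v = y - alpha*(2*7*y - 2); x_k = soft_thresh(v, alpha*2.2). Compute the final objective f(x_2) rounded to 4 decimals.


FISTA on f(x) = 7*x^2 - 2*x + 2.2*|x|
L = 14, alpha = 0.0221
Iteration 1: beta = 0.0, y = 2.3425 + 0.0*(2.3425 - 2.3425) = 2.3425
  grad(y) = 30.795, v = y - alpha*grad = 1.6619
  prox(v) = soft_thresh(1.6619, 0.0486) = 1.6133
Iteration 2: beta = 0.3333, y = 1.6133 + 0.3333*(1.6133 - 2.3425) = 1.3702
  grad(y) = 17.1835, v = y - alpha*grad = 0.9905
  prox(v) = soft_thresh(0.9905, 0.0486) = 0.9419
f(x_2) = 7*0.9419^2 - 2*0.9419 + 2.2*|0.9419| = 6.3982


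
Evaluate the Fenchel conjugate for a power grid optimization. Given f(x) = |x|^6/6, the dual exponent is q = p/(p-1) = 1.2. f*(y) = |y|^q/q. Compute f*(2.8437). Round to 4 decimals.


The conjugate exponent q satisfies 1/p + 1/q = 1.
p = 6, so q = 6/(6 - 1) = 1.2
|y|^q = 2.8437^1.2 = 3.5048
f*(2.8437) = 3.5048 / 1.2 = 2.9206


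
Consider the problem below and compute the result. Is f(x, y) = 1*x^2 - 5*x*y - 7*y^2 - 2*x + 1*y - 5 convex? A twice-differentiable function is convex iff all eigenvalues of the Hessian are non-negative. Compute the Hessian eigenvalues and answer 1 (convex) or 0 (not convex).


The Hessian of f(x,y) = 1*x^2 - 5*x*y - 7*y^2 - 2*x + 1*y - 5 is:
H = [[2, -5], [-5, -14]]
Trace = 2 - 14 = -12
Determinant = 2*-14 - (-5)^2 = -53
Discriminant = (-12)^2 - 4*-53 = 356.0
Eigenvalues: lambda_1 = -15.434, lambda_2 = 3.434
The function is not convex.

0


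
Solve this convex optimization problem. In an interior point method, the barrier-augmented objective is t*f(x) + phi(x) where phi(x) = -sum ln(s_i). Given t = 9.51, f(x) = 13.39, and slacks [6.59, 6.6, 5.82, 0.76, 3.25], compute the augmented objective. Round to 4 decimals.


Step 1: Compute log-barrier.
ln values: [1.8856, 1.8871, 1.7613, -0.2744, 1.1787]
phi = -(1.8856 + 1.8871 + 1.7613 - 0.2744 + 1.1787) = -6.4381
Step 2: Compute augmented objective.
t*f(x) = 9.51*13.39 = 127.3389
Total = 127.3389 - 6.4381 = 120.9008


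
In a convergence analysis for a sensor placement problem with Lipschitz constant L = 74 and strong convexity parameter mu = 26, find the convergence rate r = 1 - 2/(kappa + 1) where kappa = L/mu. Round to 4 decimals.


Step 1: Compute the condition number.
kappa = L/mu = 74/26 = 2.8462
Step 2: Compute the convergence rate.
r = 1 - 2/(kappa + 1) = 1 - 2*mu/(L + mu) = (L - mu)/(L + mu) = 48/100 = 0.48


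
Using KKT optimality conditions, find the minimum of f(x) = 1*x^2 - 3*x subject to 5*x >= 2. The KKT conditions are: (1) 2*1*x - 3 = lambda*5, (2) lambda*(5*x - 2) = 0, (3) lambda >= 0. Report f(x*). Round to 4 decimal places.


Step 1: Try lambda = 0 (constraint inactive).
Stationarity: 2*1*x - 3 = 0
x* = 3/(2*1) = 1.5
Check constraint: 5*1.5 = 7.5 >= 2 -- satisfied.
Step 2: Compute optimal value.
f(x*) = 1*1.5^2 - 3*1.5 = -2.25


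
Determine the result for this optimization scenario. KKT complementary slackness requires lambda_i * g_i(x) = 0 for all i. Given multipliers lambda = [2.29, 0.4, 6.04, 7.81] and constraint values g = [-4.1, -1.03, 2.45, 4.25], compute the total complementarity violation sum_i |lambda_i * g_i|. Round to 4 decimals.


KKT complementary slackness check:
lambda_1 * g_1 = 2.29 * -4.1 = -9.389
lambda_2 * g_2 = 0.4 * -1.03 = -0.412
lambda_3 * g_3 = 6.04 * 2.45 = 14.798
lambda_4 * g_4 = 7.81 * 4.25 = 33.1925
Total violation = 9.389 + 0.412 + 14.798 + 33.1925 = 57.7915


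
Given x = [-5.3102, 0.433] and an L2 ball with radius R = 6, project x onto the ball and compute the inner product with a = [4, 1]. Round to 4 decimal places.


Step 1: Compute ||x|| (intermediates to 6 decimals).
||x|| = sqrt((-5.3102)^2 + 0.433^2) = 5.327824
Step 2: Project.
Since ||x|| <= R, proj = x (no scaling needed).
proj(x) = [-5.3102, 0.433]
Step 3: Dot product.
a^T * proj(x) = 4*(-5.3102) + 1*0.433 = -20.8078


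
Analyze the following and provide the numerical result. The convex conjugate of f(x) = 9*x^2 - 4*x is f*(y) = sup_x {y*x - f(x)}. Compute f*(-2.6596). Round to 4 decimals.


f*(y) = sup_x {y*x - a*x^2 - b*x} = sup_x {(y-b)*x - a*x^2}
FOC: (y - b) - 2a*x = 0 => x* = (y - b)/(2a)
x* = (-2.6596 + 4)/(2*9) = 0.0745
f*(-2.6596) = (y-b)^2/(4a) = (-2.6596 + 4)^2/(4*9)
= 1.7967/36 = 0.0499


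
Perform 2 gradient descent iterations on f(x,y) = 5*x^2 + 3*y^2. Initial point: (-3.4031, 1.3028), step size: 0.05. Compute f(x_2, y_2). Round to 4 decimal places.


Gradient descent on f(x,y) = 5*x^2 + 3*y^2.
Starting point: (-3.4031, 1.3028), alpha = 0.05
Step 1: grad_x = 2*5*-3.4031 = -34.031, grad_y = 2*3*1.3028 = 7.8168
  x_1 = -3.4031 - 0.05*-34.031 = -1.7016
  y_1 = 1.3028 - 0.05*7.8168 = 0.912
Step 2: grad_x = 2*5*-1.7016 = -17.0155, grad_y = 2*3*0.912 = 5.4718
  x_2 = -1.7016 - 0.05*-17.0155 = -0.8508
  y_2 = 0.912 - 0.05*5.4718 = 0.6384
f(-0.8508, 0.6384) = 5*(-0.8508)^2 + 3*0.6384^2 = 4.8416


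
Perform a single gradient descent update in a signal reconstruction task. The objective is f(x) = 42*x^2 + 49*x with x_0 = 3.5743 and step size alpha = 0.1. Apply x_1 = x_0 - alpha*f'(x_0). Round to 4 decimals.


We compute the gradient at x_0 and apply the update.
f'(x) = 84*x + 49
f'(3.5743) = 84*3.5743 + 49 = 349.2412
x_1 = 3.5743 - 0.1*349.2412 = -31.3498


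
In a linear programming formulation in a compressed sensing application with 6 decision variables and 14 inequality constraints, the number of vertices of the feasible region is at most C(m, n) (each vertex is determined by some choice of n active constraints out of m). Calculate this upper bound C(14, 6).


Each vertex corresponds to some choice of n active constraints out of m, so the number of vertices is at most C(m, n) = m! / (n!(m-n)!).
m = 14, n = 6
Numerator: 14 * 13 * 12 * 11 * 10 * 9
Denominator: 6! = 720
C(14, 6) = 3003


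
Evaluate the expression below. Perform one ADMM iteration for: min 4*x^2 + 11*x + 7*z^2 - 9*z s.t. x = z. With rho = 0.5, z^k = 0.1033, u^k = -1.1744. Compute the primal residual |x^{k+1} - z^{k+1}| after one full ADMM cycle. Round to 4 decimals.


ADMM iteration with rho = 0.5, z^k = 0.1033, u^k = -1.1744
Step 1: x-update.
Minimize 4*x^2 + 11*x + (0.5/2)*(x - 0.1033 - 1.1744)^2
FOC: (2*4 + 0.5)*x = -11 + 0.5*(0.1033 + 1.1744)
x^{k+1} = -1.219
Step 2: z-update.
Minimize 7*z^2 - 9*z + (0.5/2)*(-1.219 - z - 1.1744)^2
FOC: (2*7 + 0.5)*z = 9 + 0.5*(-1.219 - 1.1744)
z^{k+1} = 0.5382
Step 3: u-update.
u^{k+1} = -1.1744 - 1.219 - 0.5382 = -2.9315
Step 4: Primal residual = |-1.219 - 0.5382| = 1.7571


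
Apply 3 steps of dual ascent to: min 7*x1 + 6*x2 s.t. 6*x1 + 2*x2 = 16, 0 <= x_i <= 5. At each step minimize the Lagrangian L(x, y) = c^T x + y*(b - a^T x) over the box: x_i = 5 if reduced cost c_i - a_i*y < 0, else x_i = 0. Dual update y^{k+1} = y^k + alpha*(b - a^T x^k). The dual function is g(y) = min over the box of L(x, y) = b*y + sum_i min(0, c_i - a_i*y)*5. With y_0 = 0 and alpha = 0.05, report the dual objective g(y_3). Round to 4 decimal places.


Dual ascent for LP: min 7*x1 + 6*x2, 6*x1 + 2*x2 = 16, 0 <= x_i <= 5
Step 1: y^k = 0.0, reduced costs: (7.0, 6.0)
  x^k = (0.0, 0.0), subgradient = b - a^T x = 16.0
  y^{k+1} = 0.0 + 0.05*16.0 = 0.8
Step 2: y^k = 0.8, reduced costs: (2.2, 4.4)
  x^k = (0.0, 0.0), subgradient = b - a^T x = 16.0
  y^{k+1} = 0.8 + 0.05*16.0 = 1.6
Step 3: y^k = 1.6, reduced costs: (-2.6, 2.8)
  x^k = (5.0, 0.0), subgradient = b - a^T x = -14.0
  y^{k+1} = 1.6 + 0.05*-14.0 = 0.9
Dual objective at y_3 = 0.9: reduced costs (1.6, 4.2), box minimizer x = (0.0, 0.0)
g(y_3) = b*y + (c1 - a1*y)*x1 + (c2 - a2*y)*x2 = 16*0.9 + 1.6*0.0 + 4.2*0.0 = 14.4 + 0.0 + 0.0 = 14.4


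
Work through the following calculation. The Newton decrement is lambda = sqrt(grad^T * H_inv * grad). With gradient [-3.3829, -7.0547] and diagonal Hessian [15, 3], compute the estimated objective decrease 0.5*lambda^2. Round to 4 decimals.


Step 1: H is diagonal, so H^(-1) * g = [-0.2255, -2.3516].
Step 2: g^T H^(-1) g = sum_i g_i^2 / H_ii
  = (-3.3829)^2/15 + (-7.0547)^2/3
  = 0.7629 + 16.5896 = 17.3525
Step 3: Objective decrease = 0.5 * g^T H^(-1) g = 8.6763


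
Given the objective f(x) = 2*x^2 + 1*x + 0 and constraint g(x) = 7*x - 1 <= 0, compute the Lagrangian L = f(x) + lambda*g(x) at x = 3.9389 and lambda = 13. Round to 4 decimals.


Step 1: Evaluate f(x).
f(3.9389) = 2*3.9389^2 + 1*3.9389 + 0 = 34.9688
Step 2: Evaluate g(x).
g(3.9389) = 7*3.9389 - 1 = 26.5723
Step 3: Compute Lagrangian.
L = 34.9688 + 13*26.5723 = 380.4087


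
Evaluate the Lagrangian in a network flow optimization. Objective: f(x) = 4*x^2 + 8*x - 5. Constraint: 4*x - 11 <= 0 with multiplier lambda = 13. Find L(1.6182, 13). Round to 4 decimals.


Step 1: Evaluate f(x).
f(1.6182) = 4*1.6182^2 + 8*1.6182 - 5 = 18.4199
Step 2: Evaluate g(x).
g(1.6182) = 4*1.6182 - 11 = -4.5272
Step 3: Compute Lagrangian.
L = 18.4199 + 13*-4.5272 = -40.4337


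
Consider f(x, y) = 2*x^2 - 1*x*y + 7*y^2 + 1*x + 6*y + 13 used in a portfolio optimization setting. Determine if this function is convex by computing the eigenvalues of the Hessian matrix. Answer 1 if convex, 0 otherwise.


The Hessian of f(x,y) = 2*x^2 - 1*x*y + 7*y^2 + 1*x + 6*y + 13 is:
H = [[4, -1], [-1, 14]]
Trace = 4 + 14 = 18
Determinant = 4*14 - (-1)^2 = 55
Discriminant = (18)^2 - 4*55 = 104.0
Eigenvalues: lambda_1 = 3.901, lambda_2 = 14.099
The function is convex.

1


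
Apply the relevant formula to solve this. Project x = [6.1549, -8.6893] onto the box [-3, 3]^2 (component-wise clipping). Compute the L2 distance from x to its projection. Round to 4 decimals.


Project each component onto [-3, 3].
clip(6.1549) = 3.0, clip(-8.6893) = -3.0
Projection = [3.0, -3.0]
Squared diffs: [9.9534, 32.3681]
Distance = sqrt(42.3215) = 6.5055


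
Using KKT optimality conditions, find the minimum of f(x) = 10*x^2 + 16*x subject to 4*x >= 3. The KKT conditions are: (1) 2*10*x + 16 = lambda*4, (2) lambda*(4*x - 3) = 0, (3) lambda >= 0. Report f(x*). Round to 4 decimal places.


Step 1: Try lambda = 0 (constraint inactive).
x_unc = -16/(2*10) = -0.8
Check: 4*-0.8 = -3.2 < 3 -- violated!
Step 2: Constraint must be active: 4*x = 3
x* = 3/4 = 0.75
lambda = (2*10*0.75 + 16)/4 = 7.75
Step 3: Compute optimal value.
f(x*) = 10*0.75^2 + 16*0.75 = 17.625


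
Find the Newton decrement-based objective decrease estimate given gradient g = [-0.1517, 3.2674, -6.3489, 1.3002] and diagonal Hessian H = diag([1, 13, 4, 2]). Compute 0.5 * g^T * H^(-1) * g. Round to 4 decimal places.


Step 1: H is diagonal, so H^(-1) * g = [-0.1517, 0.2513, -1.5872, 0.6501].
Step 2: g^T H^(-1) g = sum_i g_i^2 / H_ii
  = (-0.1517)^2/1 + (3.2674)^2/13 + (-6.3489)^2/4 + (1.3002)^2/2
  = 0.023 + 0.8212 + 10.0771 + 0.8453 = 11.7666
Step 3: Objective decrease = 0.5 * g^T H^(-1) g = 5.8833


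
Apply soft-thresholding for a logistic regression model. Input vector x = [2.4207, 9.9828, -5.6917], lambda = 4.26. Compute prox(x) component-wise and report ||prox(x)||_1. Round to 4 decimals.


Soft-thresholding with lambda = 4.26:
prox(2.4207) = sign(2.4207)*max(|2.4207| - 4.26, 0) = 0.0
prox(9.9828) = sign(9.9828)*max(|9.9828| - 4.26, 0) = 5.7228
prox(-5.6917) = sign(-5.6917)*max(|-5.6917| - 4.26, 0) = -1.4317
prox(x) = [0.0, 5.7228, -1.4317]
||prox(x)||_1 = 0.0 + 5.7228 + 1.4317 = 7.1545


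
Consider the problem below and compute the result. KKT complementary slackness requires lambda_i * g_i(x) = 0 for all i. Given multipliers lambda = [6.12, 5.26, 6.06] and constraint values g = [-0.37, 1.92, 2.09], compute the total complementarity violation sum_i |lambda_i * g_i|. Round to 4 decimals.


KKT complementary slackness check:
lambda_1 * g_1 = 6.12 * -0.37 = -2.2644
lambda_2 * g_2 = 5.26 * 1.92 = 10.0992
lambda_3 * g_3 = 6.06 * 2.09 = 12.6654
Total violation = 2.2644 + 10.0992 + 12.6654 = 25.029


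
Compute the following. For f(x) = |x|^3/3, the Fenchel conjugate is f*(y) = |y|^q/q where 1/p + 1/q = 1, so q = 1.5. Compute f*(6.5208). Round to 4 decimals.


The conjugate exponent q satisfies 1/p + 1/q = 1.
p = 3, so q = 3/(3 - 1) = 1.5
|y|^q = 6.5208^1.5 = 16.6514
f*(6.5208) = 16.6514 / 1.5 = 11.1009


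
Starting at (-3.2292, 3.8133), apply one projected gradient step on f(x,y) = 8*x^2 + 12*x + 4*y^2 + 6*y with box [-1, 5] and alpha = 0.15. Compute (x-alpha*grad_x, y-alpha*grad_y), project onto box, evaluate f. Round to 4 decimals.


Step 1: Compute gradient at (-3.2292, 3.8133).
grad_x = 2*8*-3.2292 + 12 = -39.6672
grad_y = 2*4*3.8133 + 6 = 36.5064
Step 2: Gradient step.
x_raw = -3.2292 - 0.15*-39.6672 = 2.7209
y_raw = 3.8133 - 0.15*36.5064 = -1.6627
Step 3: Project onto [-1, 5].
x_proj = clip(2.7209) = 2.7209
y_proj = clip(-1.6627) = -1.0
Step 4: Evaluate f.
f(2.7209, -1.0) = 89.8761


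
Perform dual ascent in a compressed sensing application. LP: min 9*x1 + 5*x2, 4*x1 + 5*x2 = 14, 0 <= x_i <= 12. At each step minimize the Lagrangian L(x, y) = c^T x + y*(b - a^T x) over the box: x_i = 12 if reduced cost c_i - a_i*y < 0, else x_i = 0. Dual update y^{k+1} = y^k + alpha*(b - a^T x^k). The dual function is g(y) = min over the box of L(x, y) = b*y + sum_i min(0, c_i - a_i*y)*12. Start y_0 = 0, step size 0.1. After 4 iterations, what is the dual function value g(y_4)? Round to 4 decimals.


Dual ascent for LP: min 9*x1 + 5*x2, 4*x1 + 5*x2 = 14, 0 <= x_i <= 12
Step 1: y^k = 0.0, reduced costs: (9.0, 5.0)
  x^k = (0.0, 0.0), subgradient = b - a^T x = 14.0
  y^{k+1} = 0.0 + 0.1*14.0 = 1.4
Step 2: y^k = 1.4, reduced costs: (3.4, -2.0)
  x^k = (0.0, 12.0), subgradient = b - a^T x = -46.0
  y^{k+1} = 1.4 + 0.1*-46.0 = -3.2
Step 3: y^k = -3.2, reduced costs: (21.8, 21.0)
  x^k = (0.0, 0.0), subgradient = b - a^T x = 14.0
  y^{k+1} = -3.2 + 0.1*14.0 = -1.8
Step 4: y^k = -1.8, reduced costs: (16.2, 14.0)
  x^k = (0.0, 0.0), subgradient = b - a^T x = 14.0
  y^{k+1} = -1.8 + 0.1*14.0 = -0.4
Dual objective at y_4 = -0.4: reduced costs (10.6, 7.0), box minimizer x = (0.0, 0.0)
g(y_4) = b*y + (c1 - a1*y)*x1 + (c2 - a2*y)*x2 = 14*(-0.4) + 10.6*0.0 + 7.0*0.0 = -5.6 + 0.0 + 0.0 = -5.6


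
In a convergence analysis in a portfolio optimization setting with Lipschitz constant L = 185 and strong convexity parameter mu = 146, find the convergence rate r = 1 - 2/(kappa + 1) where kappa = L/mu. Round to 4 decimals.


Step 1: Compute the condition number.
kappa = L/mu = 185/146 = 1.2671
Step 2: Compute the convergence rate.
r = 1 - 2/(kappa + 1) = 1 - 2*mu/(L + mu) = (L - mu)/(L + mu) = 39/331 = 0.1178


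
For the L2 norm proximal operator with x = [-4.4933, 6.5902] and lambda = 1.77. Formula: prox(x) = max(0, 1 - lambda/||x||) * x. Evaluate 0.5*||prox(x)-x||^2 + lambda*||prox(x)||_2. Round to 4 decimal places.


Step 1: Compute ||x||.
||x|| = 7.9762
Step 2: Compute scaling factor.
scale = max(0, 1 - 1.77/7.9762) = 0.7781
Step 3: prox(x) = [-3.4962, 5.1278]
||prox(x)|| = 6.2062
Step 4: Proximal objective.
0.5*||prox-x||^2 = 1.5665
lambda*||prox|| = 10.985
Total = 12.5515


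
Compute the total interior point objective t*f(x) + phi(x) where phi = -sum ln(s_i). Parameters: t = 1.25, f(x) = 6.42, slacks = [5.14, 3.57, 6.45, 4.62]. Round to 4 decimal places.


Step 1: Compute log-barrier.
ln values: [1.6371, 1.2726, 1.8641, 1.5304]
phi = -(1.6371 + 1.2726 + 1.8641 + 1.5304) = -6.3041
Step 2: Compute augmented objective.
t*f(x) = 1.25*6.42 = 8.025
Total = 8.025 - 6.3041 = 1.7209


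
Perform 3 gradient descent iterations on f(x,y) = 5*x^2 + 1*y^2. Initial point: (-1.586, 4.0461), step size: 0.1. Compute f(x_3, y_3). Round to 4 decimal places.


Gradient descent on f(x,y) = 5*x^2 + 1*y^2.
Starting point: (-1.586, 4.0461), alpha = 0.1
Step 1: grad_x = 2*5*-1.586 = -15.86, grad_y = 2*1*4.0461 = 8.0922
  x_1 = -1.586 - 0.1*-15.86 = 0.0
  y_1 = 4.0461 - 0.1*8.0922 = 3.2369
Step 2: grad_x = 2*5*0.0 = 0.0, grad_y = 2*1*3.2369 = 6.4738
  x_2 = 0.0 - 0.1*0.0 = 0.0
  y_2 = 3.2369 - 0.1*6.4738 = 2.5895
Step 3: grad_x = 2*5*0.0 = 0.0, grad_y = 2*1*2.5895 = 5.179
  x_3 = 0.0 - 0.1*0.0 = 0.0
  y_3 = 2.5895 - 0.1*5.179 = 2.0716
f(0.0, 2.0716) = 5*0.0^2 + 1*2.0716^2 = 4.2915


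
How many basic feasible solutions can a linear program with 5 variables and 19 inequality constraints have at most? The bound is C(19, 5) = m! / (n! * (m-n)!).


Each vertex corresponds to some choice of n active constraints out of m, so the number of vertices is at most C(m, n) = m! / (n!(m-n)!).
m = 19, n = 5
Numerator: 19 * 18 * 17 * 16 * 15
Denominator: 5! = 120
C(19, 5) = 11628


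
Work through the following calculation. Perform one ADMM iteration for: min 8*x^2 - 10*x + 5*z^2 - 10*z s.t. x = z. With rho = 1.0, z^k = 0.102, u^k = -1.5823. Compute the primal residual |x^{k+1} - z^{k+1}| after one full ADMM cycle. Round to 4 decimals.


ADMM iteration with rho = 1.0, z^k = 0.102, u^k = -1.5823
Step 1: x-update.
Minimize 8*x^2 - 10*x + (1.0/2)*(x - 0.102 - 1.5823)^2
FOC: (2*8 + 1.0)*x = 10 + 1.0*(0.102 + 1.5823)
x^{k+1} = 0.6873
Step 2: z-update.
Minimize 5*z^2 - 10*z + (1.0/2)*(0.6873 - z - 1.5823)^2
FOC: (2*5 + 1.0)*z = 10 + 1.0*(0.6873 - 1.5823)
z^{k+1} = 0.8277
Step 3: u-update.
u^{k+1} = -1.5823 + 0.6873 - 0.8277 = -1.7227
Step 4: Primal residual = |0.6873 - 0.8277| = 0.1404


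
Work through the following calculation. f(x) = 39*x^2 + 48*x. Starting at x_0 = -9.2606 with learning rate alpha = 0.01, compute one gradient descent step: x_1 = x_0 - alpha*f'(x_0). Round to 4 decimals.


We compute the gradient at x_0 and apply the update.
f'(x) = 78*x + 48
f'(-9.2606) = 78*-9.2606 + 48 = -674.3268
x_1 = -9.2606 - 0.01*-674.3268 = -2.5173


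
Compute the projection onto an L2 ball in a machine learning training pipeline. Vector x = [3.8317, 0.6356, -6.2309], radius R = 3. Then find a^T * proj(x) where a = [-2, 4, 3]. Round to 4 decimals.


Step 1: Compute ||x|| (intermediates to 6 decimals).
||x|| = sqrt(3.8317^2 + 0.6356^2 + (-6.2309)^2) = 7.342345
Step 2: Project.
Since ||x|| > R, scale = R/||x|| = 3/7.342345 = 0.408589, proj(x) = scale * x
proj(x) = [1.56559, 0.259699, -2.545877]
Step 3: Dot product.
a^T * proj(x) = -2*1.56559 + 4*0.259699 + 3*(-2.545877) = -9.73


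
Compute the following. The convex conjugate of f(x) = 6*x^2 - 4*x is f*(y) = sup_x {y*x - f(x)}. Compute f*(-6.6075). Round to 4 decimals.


f*(y) = sup_x {y*x - a*x^2 - b*x} = sup_x {(y-b)*x - a*x^2}
FOC: (y - b) - 2a*x = 0 => x* = (y - b)/(2a)
x* = (-6.6075 + 4)/(2*6) = -0.2173
f*(-6.6075) = (y-b)^2/(4a) = (-6.6075 + 4)^2/(4*6)
= 6.7991/24 = 0.2833


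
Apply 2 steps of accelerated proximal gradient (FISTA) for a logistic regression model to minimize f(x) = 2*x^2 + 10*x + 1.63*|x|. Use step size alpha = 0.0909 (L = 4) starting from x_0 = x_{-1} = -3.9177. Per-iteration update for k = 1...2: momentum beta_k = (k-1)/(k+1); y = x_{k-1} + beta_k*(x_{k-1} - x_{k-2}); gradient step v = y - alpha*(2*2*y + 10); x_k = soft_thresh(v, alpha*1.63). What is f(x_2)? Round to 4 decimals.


FISTA on f(x) = 2*x^2 + 10*x + 1.63*|x|
L = 4, alpha = 0.0909
Iteration 1: beta = 0.0, y = -3.9177 + 0.0*(-3.9177 + 3.9177) = -3.9177
  grad(y) = -5.6708, v = y - alpha*grad = -3.4022
  prox(v) = soft_thresh(-3.4022, 0.1482) = -3.2541
Iteration 2: beta = 0.3333, y = -3.2541 + 0.3333*(-3.2541 + 3.9177) = -3.0328
  grad(y) = -2.1314, v = y - alpha*grad = -2.8391
  prox(v) = soft_thresh(-2.8391, 0.1482) = -2.6909
f(x_2) = 2*(-2.6909)^2 + 10*(-2.6909) + 1.63*|-2.6909| = -8.0409


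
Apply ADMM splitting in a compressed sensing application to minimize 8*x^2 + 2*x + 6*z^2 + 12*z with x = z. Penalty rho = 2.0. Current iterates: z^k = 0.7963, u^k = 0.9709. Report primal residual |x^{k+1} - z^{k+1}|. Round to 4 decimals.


ADMM iteration with rho = 2.0, z^k = 0.7963, u^k = 0.9709
Step 1: x-update.
Minimize 8*x^2 + 2*x + (2.0/2)*(x - 0.7963 + 0.9709)^2
FOC: (2*8 + 2.0)*x = -2 + 2.0*(0.7963 - 0.9709)
x^{k+1} = -0.1305
Step 2: z-update.
Minimize 6*z^2 + 12*z + (2.0/2)*(-0.1305 - z + 0.9709)^2
FOC: (2*6 + 2.0)*z = -12 + 2.0*(-0.1305 + 0.9709)
z^{k+1} = -0.7371
Step 3: u-update.
u^{k+1} = 0.9709 - 0.1305 + 0.7371 = 1.5775
Step 4: Primal residual = |-0.1305 + 0.7371| = 0.6066


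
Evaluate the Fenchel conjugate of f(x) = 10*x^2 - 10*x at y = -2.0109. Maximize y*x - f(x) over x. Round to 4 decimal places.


f*(y) = sup_x {y*x - a*x^2 - b*x} = sup_x {(y-b)*x - a*x^2}
FOC: (y - b) - 2a*x = 0 => x* = (y - b)/(2a)
x* = (-2.0109 + 10)/(2*10) = 0.3995
f*(-2.0109) = (y-b)^2/(4a) = (-2.0109 + 10)^2/(4*10)
= 63.8257/40 = 1.5956


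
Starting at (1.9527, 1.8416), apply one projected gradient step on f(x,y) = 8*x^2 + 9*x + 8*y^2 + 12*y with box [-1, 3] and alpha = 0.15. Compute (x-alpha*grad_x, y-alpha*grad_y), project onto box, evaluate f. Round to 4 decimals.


Step 1: Compute gradient at (1.9527, 1.8416).
grad_x = 2*8*1.9527 + 9 = 40.2432
grad_y = 2*8*1.8416 + 12 = 41.4656
Step 2: Gradient step.
x_raw = 1.9527 - 0.15*40.2432 = -4.0838
y_raw = 1.8416 - 0.15*41.4656 = -4.3782
Step 3: Project onto [-1, 3].
x_proj = clip(-4.0838) = -1.0
y_proj = clip(-4.3782) = -1.0
Step 4: Evaluate f.
f(-1.0, -1.0) = -5.0


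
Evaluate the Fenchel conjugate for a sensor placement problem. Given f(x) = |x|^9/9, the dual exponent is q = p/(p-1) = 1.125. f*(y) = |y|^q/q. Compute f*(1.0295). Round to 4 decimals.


The conjugate exponent q satisfies 1/p + 1/q = 1.
p = 9, so q = 9/(9 - 1) = 1.125
|y|^q = 1.0295^1.125 = 1.0332
f*(1.0295) = 1.0332 / 1.125 = 0.9184


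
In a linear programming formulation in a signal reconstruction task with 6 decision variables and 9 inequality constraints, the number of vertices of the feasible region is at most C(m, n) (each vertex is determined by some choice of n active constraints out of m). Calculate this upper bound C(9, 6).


Each vertex corresponds to some choice of n active constraints out of m, so the number of vertices is at most C(m, n) = m! / (n!(m-n)!).
m = 9, n = 6
Numerator: 9 * 8 * 7 * 6 * 5 * 4
Denominator: 6! = 720
C(9, 6) = 84


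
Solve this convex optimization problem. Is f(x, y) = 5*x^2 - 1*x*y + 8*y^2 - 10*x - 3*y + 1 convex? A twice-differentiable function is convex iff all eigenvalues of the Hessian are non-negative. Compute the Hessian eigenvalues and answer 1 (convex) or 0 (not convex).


The Hessian of f(x,y) = 5*x^2 - 1*x*y + 8*y^2 - 10*x - 3*y + 1 is:
H = [[10, -1], [-1, 16]]
Trace = 10 + 16 = 26
Determinant = 10*16 - (-1)^2 = 159
Discriminant = (26)^2 - 4*159 = 40.0
Eigenvalues: lambda_1 = 9.8377, lambda_2 = 16.1623
The function is convex.

1


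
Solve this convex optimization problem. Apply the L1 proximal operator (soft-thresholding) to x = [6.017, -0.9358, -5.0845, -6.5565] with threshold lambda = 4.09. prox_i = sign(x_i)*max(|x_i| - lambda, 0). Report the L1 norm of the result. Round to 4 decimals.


Soft-thresholding with lambda = 4.09:
prox(6.017) = sign(6.017)*max(|6.017| - 4.09, 0) = 1.927
prox(-0.9358) = sign(-0.9358)*max(|-0.9358| - 4.09, 0) = 0.0
prox(-5.0845) = sign(-5.0845)*max(|-5.0845| - 4.09, 0) = -0.9945
prox(-6.5565) = sign(-6.5565)*max(|-6.5565| - 4.09, 0) = -2.4665
prox(x) = [1.927, 0.0, -0.9945, -2.4665]
||prox(x)||_1 = 1.927 + 0.0 + 0.9945 + 2.4665 = 5.388


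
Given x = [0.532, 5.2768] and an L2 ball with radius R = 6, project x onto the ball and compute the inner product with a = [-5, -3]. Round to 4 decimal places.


Step 1: Compute ||x|| (intermediates to 6 decimals).
||x|| = sqrt(0.532^2 + 5.2768^2) = 5.30355
Step 2: Project.
Since ||x|| <= R, proj = x (no scaling needed).
proj(x) = [0.532, 5.2768]
Step 3: Dot product.
a^T * proj(x) = -5*0.532 - 3*5.2768 = -18.4904


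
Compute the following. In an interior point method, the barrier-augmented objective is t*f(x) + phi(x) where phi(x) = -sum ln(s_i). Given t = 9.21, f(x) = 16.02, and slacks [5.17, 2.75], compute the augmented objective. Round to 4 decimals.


Step 1: Compute log-barrier.
ln values: [1.6429, 1.0116]
phi = -(1.6429 + 1.0116) = -2.6545
Step 2: Compute augmented objective.
t*f(x) = 9.21*16.02 = 147.5442
Total = 147.5442 - 2.6545 = 144.8897


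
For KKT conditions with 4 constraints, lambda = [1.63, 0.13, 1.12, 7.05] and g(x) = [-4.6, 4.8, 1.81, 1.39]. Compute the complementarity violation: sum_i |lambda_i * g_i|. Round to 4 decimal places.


KKT complementary slackness check:
lambda_1 * g_1 = 1.63 * -4.6 = -7.498
lambda_2 * g_2 = 0.13 * 4.8 = 0.624
lambda_3 * g_3 = 1.12 * 1.81 = 2.0272
lambda_4 * g_4 = 7.05 * 1.39 = 9.7995
Total violation = 7.498 + 0.624 + 2.0272 + 9.7995 = 19.9487


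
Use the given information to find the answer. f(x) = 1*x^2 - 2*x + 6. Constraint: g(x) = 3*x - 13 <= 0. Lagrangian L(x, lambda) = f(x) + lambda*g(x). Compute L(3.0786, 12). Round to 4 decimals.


Step 1: Evaluate f(x).
f(3.0786) = 1*3.0786^2 - 2*3.0786 + 6 = 9.3206
Step 2: Evaluate g(x).
g(3.0786) = 3*3.0786 - 13 = -3.7642
Step 3: Compute Lagrangian.
L = 9.3206 + 12*-3.7642 = -35.8498


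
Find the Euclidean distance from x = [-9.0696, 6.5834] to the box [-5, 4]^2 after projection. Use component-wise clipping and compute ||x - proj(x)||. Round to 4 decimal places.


Project each component onto [-5, 4].
clip(-9.0696) = -5.0, clip(6.5834) = 4.0
Projection = [-5.0, 4.0]
Squared diffs: [16.5616, 6.674]
Distance = sqrt(23.2356) = 4.8203
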